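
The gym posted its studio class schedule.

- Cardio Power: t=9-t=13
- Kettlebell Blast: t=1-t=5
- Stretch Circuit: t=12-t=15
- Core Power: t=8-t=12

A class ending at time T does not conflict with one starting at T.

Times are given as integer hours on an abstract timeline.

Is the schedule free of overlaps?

No

Sorted by start: Kettlebell Blast, Core Power, Cardio Power, Stretch Circuit.
Core Power starts after Kettlebell Blast ends, so Kettlebell Blast has no further overlaps.
Cardio Power starts before Core Power ends → Core Power and Cardio Power overlap.
That's a conflict, so the schedule is not conflict-free.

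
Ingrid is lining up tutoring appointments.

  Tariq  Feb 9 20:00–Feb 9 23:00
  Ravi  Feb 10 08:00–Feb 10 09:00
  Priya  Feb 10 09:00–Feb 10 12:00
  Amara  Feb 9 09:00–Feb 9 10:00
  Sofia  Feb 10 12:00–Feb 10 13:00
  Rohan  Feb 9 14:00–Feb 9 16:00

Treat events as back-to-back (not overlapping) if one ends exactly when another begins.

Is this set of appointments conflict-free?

Yes

Sorted by start: Amara, Rohan, Tariq, Ravi, Priya, Sofia.
Rohan starts after Amara ends — done with Amara.
Tariq starts after Rohan ends — done with Rohan.
Ravi starts after Tariq ends — done with Tariq.
Priya starts exactly when Ravi ends (back-to-back, no overlap) — done with Ravi.
Sofia starts exactly when Priya ends (back-to-back, no overlap).
Every pair is clear; the schedule has no overlaps.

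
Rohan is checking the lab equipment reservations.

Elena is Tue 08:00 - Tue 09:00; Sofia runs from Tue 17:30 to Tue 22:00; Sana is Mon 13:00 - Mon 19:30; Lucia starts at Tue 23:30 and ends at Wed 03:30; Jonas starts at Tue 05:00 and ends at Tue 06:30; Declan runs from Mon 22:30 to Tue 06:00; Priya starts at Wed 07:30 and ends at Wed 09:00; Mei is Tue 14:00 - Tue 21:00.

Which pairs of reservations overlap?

Sorted by start: Sana, Declan, Jonas, Elena, Mei, Sofia, Lucia, Priya.
Declan starts after Sana ends, so Sana has no further overlaps.
Jonas starts before Declan ends → Declan and Jonas overlap.
Elena starts after Declan ends, so Declan has no further overlaps.
Elena starts after Jonas ends, so Jonas has no further overlaps.
Mei starts after Elena ends, so Elena has no further overlaps.
Sofia starts before Mei ends → Mei and Sofia overlap.
Lucia starts after Mei ends, so Mei has no further overlaps.
Lucia starts after Sofia ends, so Sofia has no further overlaps.
Priya starts after Lucia ends.

Declan & Jonas, Mei & Sofia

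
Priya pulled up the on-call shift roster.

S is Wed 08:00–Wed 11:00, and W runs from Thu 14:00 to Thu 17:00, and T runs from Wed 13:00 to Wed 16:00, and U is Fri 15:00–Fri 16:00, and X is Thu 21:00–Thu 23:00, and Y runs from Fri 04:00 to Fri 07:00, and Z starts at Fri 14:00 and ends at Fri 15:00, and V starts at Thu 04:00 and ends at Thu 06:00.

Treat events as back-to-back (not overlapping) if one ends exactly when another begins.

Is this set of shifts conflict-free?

Yes

Sorted by start: S, T, V, W, X, Y, Z, U.
T starts after S ends — done with S.
V starts after T ends — done with T.
W starts after V ends — done with V.
X starts after W ends — done with W.
Y starts after X ends — done with X.
Z starts after Y ends — done with Y.
U starts exactly when Z ends (back-to-back, no overlap).
Every pair is clear; the schedule has no overlaps.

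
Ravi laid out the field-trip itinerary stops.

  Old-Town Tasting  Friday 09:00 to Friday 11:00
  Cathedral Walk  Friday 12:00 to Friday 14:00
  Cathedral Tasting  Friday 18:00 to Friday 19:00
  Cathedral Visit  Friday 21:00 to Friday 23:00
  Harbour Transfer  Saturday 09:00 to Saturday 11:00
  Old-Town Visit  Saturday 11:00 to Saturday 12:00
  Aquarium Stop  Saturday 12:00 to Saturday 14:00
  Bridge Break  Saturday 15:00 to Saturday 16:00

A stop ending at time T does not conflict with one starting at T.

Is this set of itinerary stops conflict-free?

Sorted by start: Old-Town Tasting, Cathedral Walk, Cathedral Tasting, Cathedral Visit, Harbour Transfer, Old-Town Visit, Aquarium Stop, Bridge Break.
Cathedral Walk starts after Old-Town Tasting ends; Old-Town Tasting is clear from here.
Cathedral Tasting starts after Cathedral Walk ends; Cathedral Walk is clear from here.
Cathedral Visit starts after Cathedral Tasting ends; Cathedral Tasting is clear from here.
Harbour Transfer starts after Cathedral Visit ends; Cathedral Visit is clear from here.
Old-Town Visit starts exactly when Harbour Transfer ends (back-to-back, no overlap); Harbour Transfer is clear from here.
Aquarium Stop starts exactly when Old-Town Visit ends (back-to-back, no overlap); Old-Town Visit is clear from here.
Bridge Break starts after Aquarium Stop ends.
Every pair is clear; the schedule has no overlaps.

Yes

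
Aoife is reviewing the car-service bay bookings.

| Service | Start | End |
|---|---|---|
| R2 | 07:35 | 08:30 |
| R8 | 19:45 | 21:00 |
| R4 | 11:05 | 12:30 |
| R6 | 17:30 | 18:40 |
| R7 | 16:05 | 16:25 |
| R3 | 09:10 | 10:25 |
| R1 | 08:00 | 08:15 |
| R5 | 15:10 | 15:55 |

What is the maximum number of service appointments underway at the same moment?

2

Sweep the timeline, counting +1 at each start and −1 at each end (ends before starts at a tie):
07:35 start R2 → 1
08:00 start R1 → 2
08:15 end R1 → 1
08:30 end R2 → 0
09:10 start R3 → 1
10:25 end R3 → 0
11:05 start R4 → 1
12:30 end R4 → 0
15:10 start R5 → 1
15:55 end R5 → 0
16:05 start R7 → 1
16:25 end R7 → 0
17:30 start R6 → 1
18:40 end R6 → 0
19:45 start R8 → 1
21:00 end R8 → 0
Peak is 2, at 08:00 (R1, R2).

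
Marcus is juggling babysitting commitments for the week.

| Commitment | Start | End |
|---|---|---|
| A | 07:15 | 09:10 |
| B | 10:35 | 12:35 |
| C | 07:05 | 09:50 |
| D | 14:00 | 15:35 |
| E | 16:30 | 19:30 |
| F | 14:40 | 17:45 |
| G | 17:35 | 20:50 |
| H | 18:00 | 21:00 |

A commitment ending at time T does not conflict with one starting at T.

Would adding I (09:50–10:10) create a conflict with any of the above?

No — it doesn't clash with anything

C: ends 09:50 at or before I starts 09:50 → clear.
A: ends 09:10 at or before I starts 09:50 → clear.
B: starts 10:35 at or after I ends 10:10 → clear.
D: starts 14:00 at or after I ends 10:10 → clear.
F: starts 14:40 at or after I ends 10:10 → clear.
E: starts 16:30 at or after I ends 10:10 → clear.
G: starts 17:35 at or after I ends 10:10 → clear.
H: starts 18:00 at or after I ends 10:10 → clear.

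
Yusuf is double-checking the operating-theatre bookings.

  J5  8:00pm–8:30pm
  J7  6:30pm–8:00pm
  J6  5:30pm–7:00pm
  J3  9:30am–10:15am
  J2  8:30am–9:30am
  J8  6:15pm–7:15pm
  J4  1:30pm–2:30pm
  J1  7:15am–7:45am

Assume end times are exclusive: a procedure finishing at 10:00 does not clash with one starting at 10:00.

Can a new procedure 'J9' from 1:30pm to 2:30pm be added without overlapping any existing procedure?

No — it overlaps J4

J1: ends 7:45am at or before J9 starts 1:30pm → clear.
J2: ends 9:30am at or before J9 starts 1:30pm → clear.
J3: ends 10:15am at or before J9 starts 1:30pm → clear.
J4: starts 1:30pm before J9 ends 2:30pm, and ends 2:30pm after J9 starts 1:30pm → overlap.
J6: starts 5:30pm at or after J9 ends 2:30pm → clear.
J8: starts 6:15pm at or after J9 ends 2:30pm → clear.
J7: starts 6:30pm at or after J9 ends 2:30pm → clear.
J5: starts 8:00pm at or after J9 ends 2:30pm → clear.
J9 overlaps J4.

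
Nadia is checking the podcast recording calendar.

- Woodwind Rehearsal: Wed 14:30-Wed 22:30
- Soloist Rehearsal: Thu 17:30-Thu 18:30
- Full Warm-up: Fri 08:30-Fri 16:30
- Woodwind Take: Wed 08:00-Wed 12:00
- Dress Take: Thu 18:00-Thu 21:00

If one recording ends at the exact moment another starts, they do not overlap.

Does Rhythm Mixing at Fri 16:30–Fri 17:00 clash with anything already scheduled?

Woodwind Take: ends Wed 12:00 at or before Rhythm Mixing starts Fri 16:30 → clear.
Woodwind Rehearsal: ends Wed 22:30 at or before Rhythm Mixing starts Fri 16:30 → clear.
Soloist Rehearsal: ends Thu 18:30 at or before Rhythm Mixing starts Fri 16:30 → clear.
Dress Take: ends Thu 21:00 at or before Rhythm Mixing starts Fri 16:30 → clear.
Full Warm-up: ends Fri 16:30 at or before Rhythm Mixing starts Fri 16:30 → clear.

No — it doesn't clash with anything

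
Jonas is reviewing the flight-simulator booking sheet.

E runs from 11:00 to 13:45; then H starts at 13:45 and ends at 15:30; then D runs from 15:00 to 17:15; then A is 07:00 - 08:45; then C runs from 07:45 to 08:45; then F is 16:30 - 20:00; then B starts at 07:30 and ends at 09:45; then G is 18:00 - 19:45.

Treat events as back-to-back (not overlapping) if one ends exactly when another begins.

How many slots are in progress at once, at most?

Walk through starts and ends in time order (an end at T is processed before a start at T):
07:00 start A → 1
07:30 start B → 2
07:45 start C → 3
08:45 end A → 2
08:45 end C → 1
09:45 end B → 0
11:00 start E → 1
13:45 end E → 0
13:45 start H → 1
15:00 start D → 2
15:30 end H → 1
16:30 start F → 2
17:15 end D → 1
18:00 start G → 2
19:45 end G → 1
20:00 end F → 0
Peak is 3, at 07:45 (A, B, C).

3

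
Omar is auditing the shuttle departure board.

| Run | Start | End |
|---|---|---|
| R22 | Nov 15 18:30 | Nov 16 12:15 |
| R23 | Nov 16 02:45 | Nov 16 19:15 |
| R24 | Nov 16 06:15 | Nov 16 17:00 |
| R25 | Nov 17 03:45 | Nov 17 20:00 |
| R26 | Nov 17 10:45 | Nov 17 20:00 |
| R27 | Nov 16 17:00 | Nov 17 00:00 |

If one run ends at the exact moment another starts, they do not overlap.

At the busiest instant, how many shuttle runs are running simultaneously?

Sort all start/end points and keep a running count:
Nov 15 18:30 start R22 → 1
Nov 16 02:45 start R23 → 2
Nov 16 06:15 start R24 → 3
Nov 16 12:15 end R22 → 2
Nov 16 17:00 end R24 → 1
Nov 16 17:00 start R27 → 2
Nov 16 19:15 end R23 → 1
Nov 17 00:00 end R27 → 0
Nov 17 03:45 start R25 → 1
Nov 17 10:45 start R26 → 2
Nov 17 20:00 end R25 → 1
Nov 17 20:00 end R26 → 0
Peak is 3, at Nov 16 06:15 (R22, R23, R24).

3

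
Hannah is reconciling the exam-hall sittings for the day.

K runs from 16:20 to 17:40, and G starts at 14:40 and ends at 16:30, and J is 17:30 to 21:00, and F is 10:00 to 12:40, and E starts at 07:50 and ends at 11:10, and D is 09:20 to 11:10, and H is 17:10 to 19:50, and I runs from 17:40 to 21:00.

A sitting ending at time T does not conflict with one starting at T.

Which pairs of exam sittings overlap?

Two intervals overlap when each starts before the other ends.
Sorted by start: E, D, F, G, K, H, J, I.
D starts before E ends → E and D overlap.
F starts before E ends → E and F overlap.
G starts after E ends, so E has no further overlaps.
F starts before D ends → D and F overlap.
G starts after D ends, so D has no further overlaps.
G starts after F ends, so F has no further overlaps.
K starts before G ends → G and K overlap.
H starts after G ends, so G has no further overlaps.
H starts before K ends → K and H overlap.
J starts before K ends → K and J overlap.
I starts exactly when K ends (back-to-back, no overlap).
J starts before H ends → H and J overlap.
I starts before H ends → H and I overlap.
I starts before J ends → J and I overlap.

D & E, D & F, E & F, G & K, H & I, H & J, H & K, I & J, J & K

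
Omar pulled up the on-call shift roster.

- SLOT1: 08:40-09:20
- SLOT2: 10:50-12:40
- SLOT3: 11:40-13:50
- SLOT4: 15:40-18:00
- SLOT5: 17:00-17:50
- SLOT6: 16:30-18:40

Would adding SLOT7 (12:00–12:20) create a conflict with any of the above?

SLOT1: ends 09:20 at or before SLOT7 starts 12:00 → clear.
SLOT2: starts 10:50 before SLOT7 ends 12:20, and ends 12:40 after SLOT7 starts 12:00 → overlap.
SLOT3: starts 11:40 before SLOT7 ends 12:20, and ends 13:50 after SLOT7 starts 12:00 → overlap.
SLOT4: starts 15:40 at or after SLOT7 ends 12:20 → clear.
SLOT6: starts 16:30 at or after SLOT7 ends 12:20 → clear.
SLOT5: starts 17:00 at or after SLOT7 ends 12:20 → clear.
SLOT7 overlaps SLOT2, SLOT3.

Yes — it overlaps SLOT2, SLOT3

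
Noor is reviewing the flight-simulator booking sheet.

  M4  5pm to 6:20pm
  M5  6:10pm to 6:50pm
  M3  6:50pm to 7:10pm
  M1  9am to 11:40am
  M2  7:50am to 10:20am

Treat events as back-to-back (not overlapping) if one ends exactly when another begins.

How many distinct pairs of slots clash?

2

Two intervals overlap when each starts before the other ends.
Sorted by start: M2, M1, M4, M5, M3.
M1 starts before M2 ends → M2 and M1 overlap.
M4 starts after M2 ends — done with M2.
M4 starts after M1 ends — done with M1.
M5 starts before M4 ends → M4 and M5 overlap.
M3 starts after M4 ends.
M3 starts exactly when M5 ends (back-to-back, no overlap).
Overlapping pairs: M1 & M2, M4 & M5 — 2 in total.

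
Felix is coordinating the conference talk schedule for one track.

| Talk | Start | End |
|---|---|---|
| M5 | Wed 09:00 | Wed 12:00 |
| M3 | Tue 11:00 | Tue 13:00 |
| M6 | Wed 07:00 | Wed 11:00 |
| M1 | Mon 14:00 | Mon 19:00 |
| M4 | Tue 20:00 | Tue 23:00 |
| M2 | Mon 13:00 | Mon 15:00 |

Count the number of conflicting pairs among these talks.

2

Two intervals overlap when each starts before the other ends.
Sorted by start: M2, M1, M3, M4, M6, M5.
M1 starts before M2 ends → M2 and M1 overlap.
M3 starts after M2 ends, so nothing later overlaps M2 either.
M3 starts after M1 ends, so nothing later overlaps M1 either.
M4 starts after M3 ends, so nothing later overlaps M3 either.
M6 starts after M4 ends, so nothing later overlaps M4 either.
M5 starts before M6 ends → M6 and M5 overlap.
Overlapping pairs: M1 & M2, M5 & M6 — 2 in total.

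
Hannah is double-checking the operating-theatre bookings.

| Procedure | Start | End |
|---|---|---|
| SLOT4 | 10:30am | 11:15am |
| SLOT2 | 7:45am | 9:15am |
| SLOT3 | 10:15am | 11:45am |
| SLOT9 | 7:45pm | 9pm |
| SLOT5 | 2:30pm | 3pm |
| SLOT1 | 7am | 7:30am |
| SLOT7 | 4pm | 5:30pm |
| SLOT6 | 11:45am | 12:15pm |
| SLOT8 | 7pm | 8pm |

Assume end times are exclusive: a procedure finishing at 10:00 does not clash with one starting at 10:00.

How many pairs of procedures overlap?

Sorted by start: SLOT1, SLOT2, SLOT3, SLOT4, SLOT6, SLOT5, SLOT7, SLOT8, SLOT9.
SLOT2 starts after SLOT1 ends, so nothing later overlaps SLOT1 either.
SLOT3 starts after SLOT2 ends, so nothing later overlaps SLOT2 either.
SLOT4 starts before SLOT3 ends → SLOT3 and SLOT4 overlap.
SLOT6 starts exactly when SLOT3 ends (back-to-back, no overlap), so nothing later overlaps SLOT3 either.
SLOT6 starts after SLOT4 ends, so nothing later overlaps SLOT4 either.
SLOT5 starts after SLOT6 ends, so nothing later overlaps SLOT6 either.
SLOT7 starts after SLOT5 ends, so nothing later overlaps SLOT5 either.
SLOT8 starts after SLOT7 ends, so nothing later overlaps SLOT7 either.
SLOT9 starts before SLOT8 ends → SLOT8 and SLOT9 overlap.
Overlapping pairs: SLOT3 & SLOT4, SLOT8 & SLOT9 — 2 in total.

2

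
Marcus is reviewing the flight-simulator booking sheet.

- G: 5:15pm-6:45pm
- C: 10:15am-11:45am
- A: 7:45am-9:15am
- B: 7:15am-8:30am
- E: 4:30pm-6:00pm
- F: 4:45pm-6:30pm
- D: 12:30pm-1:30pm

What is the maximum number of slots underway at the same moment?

Sort all start/end points and keep a running count:
7:15am start B → 1
7:45am start A → 2
8:30am end B → 1
9:15am end A → 0
10:15am start C → 1
11:45am end C → 0
12:30pm start D → 1
1:30pm end D → 0
4:30pm start E → 1
4:45pm start F → 2
5:15pm start G → 3
6:00pm end E → 2
6:30pm end F → 1
6:45pm end G → 0
Peak is 3, at 5:15pm (E, F, G).

3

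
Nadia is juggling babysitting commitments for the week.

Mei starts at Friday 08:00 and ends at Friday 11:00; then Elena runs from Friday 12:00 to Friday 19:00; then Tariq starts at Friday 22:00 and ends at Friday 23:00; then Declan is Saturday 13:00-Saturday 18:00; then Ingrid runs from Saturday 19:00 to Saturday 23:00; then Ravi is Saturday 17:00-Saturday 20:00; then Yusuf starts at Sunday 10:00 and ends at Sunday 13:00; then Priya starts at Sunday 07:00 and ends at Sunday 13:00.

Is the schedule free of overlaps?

Sorted by start: Mei, Elena, Tariq, Declan, Ravi, Ingrid, Priya, Yusuf.
Elena starts after Mei ends, so Mei has no further overlaps.
Tariq starts after Elena ends, so Elena has no further overlaps.
Declan starts after Tariq ends, so Tariq has no further overlaps.
Ravi starts before Declan ends → Declan and Ravi overlap.
That's a conflict, so the schedule is not conflict-free.

No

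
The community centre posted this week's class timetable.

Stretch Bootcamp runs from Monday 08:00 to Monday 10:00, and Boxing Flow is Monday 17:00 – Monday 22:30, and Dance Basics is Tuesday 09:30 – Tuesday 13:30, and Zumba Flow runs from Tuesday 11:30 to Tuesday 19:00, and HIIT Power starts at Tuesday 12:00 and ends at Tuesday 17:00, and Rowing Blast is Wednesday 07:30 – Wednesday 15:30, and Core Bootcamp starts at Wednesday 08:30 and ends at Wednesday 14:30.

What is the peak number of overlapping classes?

3

Sweep the timeline, counting +1 at each start and −1 at each end (ends before starts at a tie):
Monday 08:00 start Stretch Bootcamp → 1
Monday 10:00 end Stretch Bootcamp → 0
Monday 17:00 start Boxing Flow → 1
Monday 22:30 end Boxing Flow → 0
Tuesday 09:30 start Dance Basics → 1
Tuesday 11:30 start Zumba Flow → 2
Tuesday 12:00 start HIIT Power → 3
Tuesday 13:30 end Dance Basics → 2
Tuesday 17:00 end HIIT Power → 1
Tuesday 19:00 end Zumba Flow → 0
Wednesday 07:30 start Rowing Blast → 1
Wednesday 08:30 start Core Bootcamp → 2
Wednesday 14:30 end Core Bootcamp → 1
Wednesday 15:30 end Rowing Blast → 0
Peak is 3, at Tuesday 12:00 (Dance Basics, HIIT Power, Zumba Flow).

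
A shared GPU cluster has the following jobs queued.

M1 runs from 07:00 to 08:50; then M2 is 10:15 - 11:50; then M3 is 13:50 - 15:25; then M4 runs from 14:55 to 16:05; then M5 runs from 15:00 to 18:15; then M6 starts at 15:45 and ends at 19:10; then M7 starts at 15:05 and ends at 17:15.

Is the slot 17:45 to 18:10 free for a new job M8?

No — it overlaps M5, M6

M1: ends 08:50 at or before M8 starts 17:45 → clear.
M2: ends 11:50 at or before M8 starts 17:45 → clear.
M3: ends 15:25 at or before M8 starts 17:45 → clear.
M4: ends 16:05 at or before M8 starts 17:45 → clear.
M5: starts 15:00 before M8 ends 18:10, and ends 18:15 after M8 starts 17:45 → overlap.
M7: ends 17:15 at or before M8 starts 17:45 → clear.
M6: starts 15:45 before M8 ends 18:10, and ends 19:10 after M8 starts 17:45 → overlap.
M8 overlaps M5, M6.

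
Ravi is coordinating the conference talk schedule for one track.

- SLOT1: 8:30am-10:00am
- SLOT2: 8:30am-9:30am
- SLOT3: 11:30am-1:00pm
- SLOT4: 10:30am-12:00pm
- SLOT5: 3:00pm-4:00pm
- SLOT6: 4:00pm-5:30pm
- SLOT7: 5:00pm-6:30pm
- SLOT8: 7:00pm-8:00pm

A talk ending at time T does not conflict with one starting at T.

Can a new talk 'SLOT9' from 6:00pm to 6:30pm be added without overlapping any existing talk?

SLOT1: ends 10:00am at or before SLOT9 starts 6:00pm → clear.
SLOT2: ends 9:30am at or before SLOT9 starts 6:00pm → clear.
SLOT4: ends 12:00pm at or before SLOT9 starts 6:00pm → clear.
SLOT3: ends 1:00pm at or before SLOT9 starts 6:00pm → clear.
SLOT5: ends 4:00pm at or before SLOT9 starts 6:00pm → clear.
SLOT6: ends 5:30pm at or before SLOT9 starts 6:00pm → clear.
SLOT7: starts 5:00pm before SLOT9 ends 6:30pm, and ends 6:30pm after SLOT9 starts 6:00pm → overlap.
SLOT8: starts 7:00pm at or after SLOT9 ends 6:30pm → clear.
SLOT9 overlaps SLOT7.

No — it overlaps SLOT7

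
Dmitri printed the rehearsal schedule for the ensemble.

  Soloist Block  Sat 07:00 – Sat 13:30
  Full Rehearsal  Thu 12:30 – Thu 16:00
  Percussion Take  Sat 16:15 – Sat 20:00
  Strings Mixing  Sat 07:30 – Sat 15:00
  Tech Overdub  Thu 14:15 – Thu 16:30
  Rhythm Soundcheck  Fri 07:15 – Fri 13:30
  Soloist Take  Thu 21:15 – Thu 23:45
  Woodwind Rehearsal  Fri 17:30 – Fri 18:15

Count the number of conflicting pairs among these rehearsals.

Sorted by start: Full Rehearsal, Tech Overdub, Soloist Take, Rhythm Soundcheck, Woodwind Rehearsal, Soloist Block, Strings Mixing, Percussion Take.
Tech Overdub starts before Full Rehearsal ends → Full Rehearsal and Tech Overdub overlap.
Soloist Take starts after Full Rehearsal ends, so nothing later overlaps Full Rehearsal either.
Soloist Take starts after Tech Overdub ends, so nothing later overlaps Tech Overdub either.
Rhythm Soundcheck starts after Soloist Take ends, so nothing later overlaps Soloist Take either.
Woodwind Rehearsal starts after Rhythm Soundcheck ends, so nothing later overlaps Rhythm Soundcheck either.
Soloist Block starts after Woodwind Rehearsal ends, so nothing later overlaps Woodwind Rehearsal either.
Strings Mixing starts before Soloist Block ends → Soloist Block and Strings Mixing overlap.
Percussion Take starts after Soloist Block ends.
Percussion Take starts after Strings Mixing ends.
Overlapping pairs: Full Rehearsal & Tech Overdub, Soloist Block & Strings Mixing — 2 in total.

2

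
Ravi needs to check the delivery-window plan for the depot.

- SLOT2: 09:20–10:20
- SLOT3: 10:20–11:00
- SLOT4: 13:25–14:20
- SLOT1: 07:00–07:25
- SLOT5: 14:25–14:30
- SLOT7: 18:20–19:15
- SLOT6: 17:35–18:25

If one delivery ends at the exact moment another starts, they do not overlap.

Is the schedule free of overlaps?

Check each pair: they overlap iff neither finishes before the other starts.
Sorted by start: SLOT1, SLOT2, SLOT3, SLOT4, SLOT5, SLOT6, SLOT7.
SLOT2 starts after SLOT1 ends, so SLOT1 has no further overlaps.
SLOT3 starts exactly when SLOT2 ends (back-to-back, no overlap), so SLOT2 has no further overlaps.
SLOT4 starts after SLOT3 ends, so SLOT3 has no further overlaps.
SLOT5 starts after SLOT4 ends, so SLOT4 has no further overlaps.
SLOT6 starts after SLOT5 ends, so SLOT5 has no further overlaps.
SLOT7 starts before SLOT6 ends → SLOT6 and SLOT7 overlap.
That's a conflict, so the schedule is not conflict-free.

No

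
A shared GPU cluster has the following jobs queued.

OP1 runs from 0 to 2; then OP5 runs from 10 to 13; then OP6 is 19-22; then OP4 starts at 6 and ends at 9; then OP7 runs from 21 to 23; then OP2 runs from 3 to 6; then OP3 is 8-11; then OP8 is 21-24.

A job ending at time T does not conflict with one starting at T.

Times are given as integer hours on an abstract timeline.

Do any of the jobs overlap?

Sorted by start: OP1, OP2, OP4, OP3, OP5, OP6, OP7, OP8.
OP2 starts after OP1 ends, so nothing later overlaps OP1 either.
OP4 starts exactly when OP2 ends (back-to-back, no overlap), so nothing later overlaps OP2 either.
OP3 starts before OP4 ends → OP4 and OP3 overlap.
That's a conflict, so the schedule is not conflict-free.

Yes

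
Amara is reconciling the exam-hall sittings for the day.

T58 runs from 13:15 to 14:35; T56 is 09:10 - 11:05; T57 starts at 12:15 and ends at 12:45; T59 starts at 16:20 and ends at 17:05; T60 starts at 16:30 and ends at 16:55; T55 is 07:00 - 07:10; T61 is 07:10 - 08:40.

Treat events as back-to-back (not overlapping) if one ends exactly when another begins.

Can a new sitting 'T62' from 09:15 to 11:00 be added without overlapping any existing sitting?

T55: ends 07:10 at or before T62 starts 09:15 → clear.
T61: ends 08:40 at or before T62 starts 09:15 → clear.
T56: starts 09:10 before T62 ends 11:00, and ends 11:05 after T62 starts 09:15 → overlap.
T57: starts 12:15 at or after T62 ends 11:00 → clear.
T58: starts 13:15 at or after T62 ends 11:00 → clear.
T59: starts 16:20 at or after T62 ends 11:00 → clear.
T60: starts 16:30 at or after T62 ends 11:00 → clear.
T62 overlaps T56.

No — it overlaps T56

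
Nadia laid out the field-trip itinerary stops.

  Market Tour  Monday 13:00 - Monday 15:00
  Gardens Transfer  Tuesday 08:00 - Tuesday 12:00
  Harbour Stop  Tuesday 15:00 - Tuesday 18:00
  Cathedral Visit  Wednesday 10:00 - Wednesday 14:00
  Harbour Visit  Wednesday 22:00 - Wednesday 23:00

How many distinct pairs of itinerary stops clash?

0

Sorted by start: Market Tour, Gardens Transfer, Harbour Stop, Cathedral Visit, Harbour Visit.
Gardens Transfer starts after Market Tour ends; Market Tour is clear from here.
Harbour Stop starts after Gardens Transfer ends; Gardens Transfer is clear from here.
Cathedral Visit starts after Harbour Stop ends; Harbour Stop is clear from here.
Harbour Visit starts after Cathedral Visit ends.
No pair overlaps.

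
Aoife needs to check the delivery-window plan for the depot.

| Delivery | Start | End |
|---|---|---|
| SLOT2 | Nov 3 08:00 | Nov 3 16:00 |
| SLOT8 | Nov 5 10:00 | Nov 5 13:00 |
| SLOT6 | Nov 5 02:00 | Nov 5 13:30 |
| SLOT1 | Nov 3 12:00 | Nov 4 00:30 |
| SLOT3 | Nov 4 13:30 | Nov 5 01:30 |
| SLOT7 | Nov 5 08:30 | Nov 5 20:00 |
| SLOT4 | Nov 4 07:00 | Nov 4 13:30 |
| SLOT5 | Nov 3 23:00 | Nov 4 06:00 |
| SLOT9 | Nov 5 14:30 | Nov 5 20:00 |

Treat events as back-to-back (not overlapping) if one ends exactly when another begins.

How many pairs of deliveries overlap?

Sorted by start: SLOT2, SLOT1, SLOT5, SLOT4, SLOT3, SLOT6, SLOT7, SLOT8, SLOT9.
SLOT1 starts before SLOT2 ends → SLOT2 and SLOT1 overlap.
SLOT5 starts after SLOT2 ends; SLOT2 is clear from here.
SLOT5 starts before SLOT1 ends → SLOT1 and SLOT5 overlap.
SLOT4 starts after SLOT1 ends; SLOT1 is clear from here.
SLOT4 starts after SLOT5 ends; SLOT5 is clear from here.
SLOT3 starts exactly when SLOT4 ends (back-to-back, no overlap); SLOT4 is clear from here.
SLOT6 starts after SLOT3 ends; SLOT3 is clear from here.
SLOT7 starts before SLOT6 ends → SLOT6 and SLOT7 overlap.
SLOT8 starts before SLOT6 ends → SLOT6 and SLOT8 overlap.
SLOT9 starts after SLOT6 ends.
SLOT8 starts before SLOT7 ends → SLOT7 and SLOT8 overlap.
SLOT9 starts before SLOT7 ends → SLOT7 and SLOT9 overlap.
SLOT9 starts after SLOT8 ends.
Overlapping pairs: SLOT1 & SLOT2, SLOT1 & SLOT5, SLOT6 & SLOT7, SLOT6 & SLOT8, SLOT7 & SLOT8, SLOT7 & SLOT9 — 6 in total.

6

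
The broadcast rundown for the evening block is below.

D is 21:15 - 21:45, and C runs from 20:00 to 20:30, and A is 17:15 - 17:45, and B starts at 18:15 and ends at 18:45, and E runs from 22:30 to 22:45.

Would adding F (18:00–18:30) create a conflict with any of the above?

A: ends 17:45 at or before F starts 18:00 → clear.
B: starts 18:15 before F ends 18:30, and ends 18:45 after F starts 18:00 → overlap.
C: starts 20:00 at or after F ends 18:30 → clear.
D: starts 21:15 at or after F ends 18:30 → clear.
E: starts 22:30 at or after F ends 18:30 → clear.
F overlaps B.

Yes — it overlaps B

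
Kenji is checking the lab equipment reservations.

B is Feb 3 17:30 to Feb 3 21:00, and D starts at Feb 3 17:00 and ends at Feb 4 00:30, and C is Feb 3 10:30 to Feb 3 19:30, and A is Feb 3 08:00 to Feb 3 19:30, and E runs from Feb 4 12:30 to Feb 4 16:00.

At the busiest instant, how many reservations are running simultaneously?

Walk through starts and ends in time order (an end at T is processed before a start at T):
Feb 3 08:00 start A → 1
Feb 3 10:30 start C → 2
Feb 3 17:00 start D → 3
Feb 3 17:30 start B → 4
Feb 3 19:30 end A → 3
Feb 3 19:30 end C → 2
Feb 3 21:00 end B → 1
Feb 4 00:30 end D → 0
Feb 4 12:30 start E → 1
Feb 4 16:00 end E → 0
Peak is 4, at Feb 3 17:30 (A, B, C, D).

4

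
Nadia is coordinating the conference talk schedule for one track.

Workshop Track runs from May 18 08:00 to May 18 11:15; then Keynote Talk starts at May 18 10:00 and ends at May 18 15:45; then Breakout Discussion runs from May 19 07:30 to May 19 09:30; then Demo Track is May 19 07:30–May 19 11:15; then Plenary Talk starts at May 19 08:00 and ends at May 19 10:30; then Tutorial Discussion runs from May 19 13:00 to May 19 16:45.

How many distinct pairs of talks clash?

4

Sorted by start: Workshop Track, Keynote Talk, Breakout Discussion, Demo Track, Plenary Talk, Tutorial Discussion.
Keynote Talk starts before Workshop Track ends → Workshop Track and Keynote Talk overlap.
Breakout Discussion starts after Workshop Track ends — done with Workshop Track.
Breakout Discussion starts after Keynote Talk ends — done with Keynote Talk.
Demo Track starts before Breakout Discussion ends → Breakout Discussion and Demo Track overlap.
Plenary Talk starts before Breakout Discussion ends → Breakout Discussion and Plenary Talk overlap.
Tutorial Discussion starts after Breakout Discussion ends.
Plenary Talk starts before Demo Track ends → Demo Track and Plenary Talk overlap.
Tutorial Discussion starts after Demo Track ends.
Tutorial Discussion starts after Plenary Talk ends.
Overlapping pairs: Breakout Discussion & Demo Track, Breakout Discussion & Plenary Talk, Demo Track & Plenary Talk, Keynote Talk & Workshop Track — 4 in total.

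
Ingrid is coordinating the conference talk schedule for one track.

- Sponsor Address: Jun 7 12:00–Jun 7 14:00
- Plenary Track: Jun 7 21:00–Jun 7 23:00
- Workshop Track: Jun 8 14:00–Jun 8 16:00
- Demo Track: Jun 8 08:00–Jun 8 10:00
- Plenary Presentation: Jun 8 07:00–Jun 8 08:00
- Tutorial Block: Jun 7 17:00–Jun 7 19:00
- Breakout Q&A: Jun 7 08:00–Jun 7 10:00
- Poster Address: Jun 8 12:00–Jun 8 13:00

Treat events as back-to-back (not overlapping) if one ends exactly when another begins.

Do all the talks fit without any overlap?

Yes

Sorted by start: Breakout Q&A, Sponsor Address, Tutorial Block, Plenary Track, Plenary Presentation, Demo Track, Poster Address, Workshop Track.
Sponsor Address starts after Breakout Q&A ends, so Breakout Q&A has no further overlaps.
Tutorial Block starts after Sponsor Address ends, so Sponsor Address has no further overlaps.
Plenary Track starts after Tutorial Block ends, so Tutorial Block has no further overlaps.
Plenary Presentation starts after Plenary Track ends, so Plenary Track has no further overlaps.
Demo Track starts exactly when Plenary Presentation ends (back-to-back, no overlap), so Plenary Presentation has no further overlaps.
Poster Address starts after Demo Track ends, so Demo Track has no further overlaps.
Workshop Track starts after Poster Address ends.
Every pair is clear; the schedule has no overlaps.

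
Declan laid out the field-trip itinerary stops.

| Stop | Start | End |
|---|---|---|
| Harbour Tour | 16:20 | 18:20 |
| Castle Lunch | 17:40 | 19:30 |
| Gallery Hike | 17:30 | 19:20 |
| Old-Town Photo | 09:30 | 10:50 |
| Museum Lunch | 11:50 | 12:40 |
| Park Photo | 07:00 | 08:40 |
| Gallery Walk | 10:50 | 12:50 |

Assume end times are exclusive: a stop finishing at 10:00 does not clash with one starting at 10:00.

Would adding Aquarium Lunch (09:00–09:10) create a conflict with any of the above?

Park Photo: ends 08:40 at or before Aquarium Lunch starts 09:00 → clear.
Old-Town Photo: starts 09:30 at or after Aquarium Lunch ends 09:10 → clear.
Gallery Walk: starts 10:50 at or after Aquarium Lunch ends 09:10 → clear.
Museum Lunch: starts 11:50 at or after Aquarium Lunch ends 09:10 → clear.
Harbour Tour: starts 16:20 at or after Aquarium Lunch ends 09:10 → clear.
Gallery Hike: starts 17:30 at or after Aquarium Lunch ends 09:10 → clear.
Castle Lunch: starts 17:40 at or after Aquarium Lunch ends 09:10 → clear.

No — it doesn't clash with anything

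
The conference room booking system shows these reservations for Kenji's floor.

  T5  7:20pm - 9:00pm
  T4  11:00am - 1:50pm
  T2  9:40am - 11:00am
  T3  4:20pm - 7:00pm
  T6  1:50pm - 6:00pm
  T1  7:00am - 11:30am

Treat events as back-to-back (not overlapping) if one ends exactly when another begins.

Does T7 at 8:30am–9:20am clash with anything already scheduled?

Yes — it overlaps T1

T1: starts 7:00am before T7 ends 9:20am, and ends 11:30am after T7 starts 8:30am → overlap.
T2: starts 9:40am at or after T7 ends 9:20am → clear.
T4: starts 11:00am at or after T7 ends 9:20am → clear.
T6: starts 1:50pm at or after T7 ends 9:20am → clear.
T3: starts 4:20pm at or after T7 ends 9:20am → clear.
T5: starts 7:20pm at or after T7 ends 9:20am → clear.
T7 overlaps T1.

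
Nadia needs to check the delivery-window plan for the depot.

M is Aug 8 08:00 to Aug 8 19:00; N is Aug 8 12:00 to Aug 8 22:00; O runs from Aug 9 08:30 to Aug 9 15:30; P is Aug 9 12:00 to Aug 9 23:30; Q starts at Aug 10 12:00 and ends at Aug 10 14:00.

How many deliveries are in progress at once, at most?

Walk through starts and ends in time order (an end at T is processed before a start at T):
Aug 8 08:00 start M → 1
Aug 8 12:00 start N → 2
Aug 8 19:00 end M → 1
Aug 8 22:00 end N → 0
Aug 9 08:30 start O → 1
Aug 9 12:00 start P → 2
Aug 9 15:30 end O → 1
Aug 9 23:30 end P → 0
Aug 10 12:00 start Q → 1
Aug 10 14:00 end Q → 0
Peak is 2, at Aug 8 12:00 (M, N).

2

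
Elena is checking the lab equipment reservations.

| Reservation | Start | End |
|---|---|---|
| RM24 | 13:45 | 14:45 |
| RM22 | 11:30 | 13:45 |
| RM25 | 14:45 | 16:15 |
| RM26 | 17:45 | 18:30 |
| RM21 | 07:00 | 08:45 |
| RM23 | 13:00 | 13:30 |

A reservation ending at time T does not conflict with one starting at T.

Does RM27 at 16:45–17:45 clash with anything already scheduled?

No — it doesn't clash with anything

RM21: ends 08:45 at or before RM27 starts 16:45 → clear.
RM22: ends 13:45 at or before RM27 starts 16:45 → clear.
RM23: ends 13:30 at or before RM27 starts 16:45 → clear.
RM24: ends 14:45 at or before RM27 starts 16:45 → clear.
RM25: ends 16:15 at or before RM27 starts 16:45 → clear.
RM26: starts 17:45 at or after RM27 ends 17:45 → clear.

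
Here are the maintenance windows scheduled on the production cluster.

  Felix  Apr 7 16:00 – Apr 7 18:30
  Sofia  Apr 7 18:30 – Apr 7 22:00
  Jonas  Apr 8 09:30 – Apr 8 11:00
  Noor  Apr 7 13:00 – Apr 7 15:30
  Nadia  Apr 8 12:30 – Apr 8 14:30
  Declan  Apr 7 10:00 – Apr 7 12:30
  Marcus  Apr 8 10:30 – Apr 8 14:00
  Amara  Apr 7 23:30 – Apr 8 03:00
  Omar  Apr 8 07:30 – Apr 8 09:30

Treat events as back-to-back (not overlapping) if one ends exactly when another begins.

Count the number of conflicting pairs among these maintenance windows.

Check each pair: they overlap iff neither finishes before the other starts.
Sorted by start: Declan, Noor, Felix, Sofia, Amara, Omar, Jonas, Marcus, Nadia.
Noor starts after Declan ends, so nothing later overlaps Declan either.
Felix starts after Noor ends, so nothing later overlaps Noor either.
Sofia starts exactly when Felix ends (back-to-back, no overlap), so nothing later overlaps Felix either.
Amara starts after Sofia ends, so nothing later overlaps Sofia either.
Omar starts after Amara ends, so nothing later overlaps Amara either.
Jonas starts exactly when Omar ends (back-to-back, no overlap), so nothing later overlaps Omar either.
Marcus starts before Jonas ends → Jonas and Marcus overlap.
Nadia starts after Jonas ends.
Nadia starts before Marcus ends → Marcus and Nadia overlap.
Overlapping pairs: Jonas & Marcus, Marcus & Nadia — 2 in total.

2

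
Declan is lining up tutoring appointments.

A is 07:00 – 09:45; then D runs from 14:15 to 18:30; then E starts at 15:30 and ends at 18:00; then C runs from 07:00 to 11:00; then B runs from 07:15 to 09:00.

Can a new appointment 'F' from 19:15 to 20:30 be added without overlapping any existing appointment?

A: ends 09:45 at or before F starts 19:15 → clear.
C: ends 11:00 at or before F starts 19:15 → clear.
B: ends 09:00 at or before F starts 19:15 → clear.
D: ends 18:30 at or before F starts 19:15 → clear.
E: ends 18:00 at or before F starts 19:15 → clear.

Yes — the slot is free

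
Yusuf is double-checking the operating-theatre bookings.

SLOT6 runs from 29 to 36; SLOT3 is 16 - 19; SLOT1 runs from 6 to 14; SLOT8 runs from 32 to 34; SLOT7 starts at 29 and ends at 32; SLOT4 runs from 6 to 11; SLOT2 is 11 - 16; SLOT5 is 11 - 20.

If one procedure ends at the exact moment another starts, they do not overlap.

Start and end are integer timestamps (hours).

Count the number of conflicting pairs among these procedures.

7

Two intervals overlap when each starts before the other ends.
Sorted by start: SLOT1, SLOT4, SLOT2, SLOT5, SLOT3, SLOT6, SLOT7, SLOT8.
SLOT4 starts before SLOT1 ends → SLOT1 and SLOT4 overlap.
SLOT2 starts before SLOT1 ends → SLOT1 and SLOT2 overlap.
SLOT5 starts before SLOT1 ends → SLOT1 and SLOT5 overlap.
SLOT3 starts after SLOT1 ends, so SLOT1 has no further overlaps.
SLOT2 starts exactly when SLOT4 ends (back-to-back, no overlap), so SLOT4 has no further overlaps.
SLOT5 starts before SLOT2 ends → SLOT2 and SLOT5 overlap.
SLOT3 starts exactly when SLOT2 ends (back-to-back, no overlap), so SLOT2 has no further overlaps.
SLOT3 starts before SLOT5 ends → SLOT5 and SLOT3 overlap.
SLOT6 starts after SLOT5 ends, so SLOT5 has no further overlaps.
SLOT6 starts after SLOT3 ends, so SLOT3 has no further overlaps.
SLOT7 starts before SLOT6 ends → SLOT6 and SLOT7 overlap.
SLOT8 starts before SLOT6 ends → SLOT6 and SLOT8 overlap.
SLOT8 starts exactly when SLOT7 ends (back-to-back, no overlap).
Overlapping pairs: SLOT1 & SLOT2, SLOT1 & SLOT4, SLOT1 & SLOT5, SLOT2 & SLOT5, SLOT3 & SLOT5, SLOT6 & SLOT7, SLOT6 & SLOT8 — 7 in total.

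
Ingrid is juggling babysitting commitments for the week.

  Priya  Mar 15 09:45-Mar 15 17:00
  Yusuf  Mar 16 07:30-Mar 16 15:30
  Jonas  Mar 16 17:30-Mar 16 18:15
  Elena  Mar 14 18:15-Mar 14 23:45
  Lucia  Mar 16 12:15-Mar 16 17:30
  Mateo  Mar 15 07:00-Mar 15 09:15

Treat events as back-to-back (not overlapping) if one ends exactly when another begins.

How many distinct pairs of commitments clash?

Sorted by start: Elena, Mateo, Priya, Yusuf, Lucia, Jonas.
Mateo starts after Elena ends — done with Elena.
Priya starts after Mateo ends — done with Mateo.
Yusuf starts after Priya ends — done with Priya.
Lucia starts before Yusuf ends → Yusuf and Lucia overlap.
Jonas starts after Yusuf ends.
Jonas starts exactly when Lucia ends (back-to-back, no overlap).
Overlapping pairs: Lucia & Yusuf — 1 in total.

1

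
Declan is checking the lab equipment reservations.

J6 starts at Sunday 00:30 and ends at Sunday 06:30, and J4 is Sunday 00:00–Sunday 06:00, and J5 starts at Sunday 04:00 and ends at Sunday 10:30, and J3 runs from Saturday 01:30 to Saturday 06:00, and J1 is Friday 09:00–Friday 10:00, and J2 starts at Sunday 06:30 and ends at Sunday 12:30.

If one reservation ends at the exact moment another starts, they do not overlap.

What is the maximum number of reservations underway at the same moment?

Sweep the timeline, counting +1 at each start and −1 at each end (ends before starts at a tie):
Friday 09:00 start J1 → 1
Friday 10:00 end J1 → 0
Saturday 01:30 start J3 → 1
Saturday 06:00 end J3 → 0
Sunday 00:00 start J4 → 1
Sunday 00:30 start J6 → 2
Sunday 04:00 start J5 → 3
Sunday 06:00 end J4 → 2
Sunday 06:30 end J6 → 1
Sunday 06:30 start J2 → 2
Sunday 10:30 end J5 → 1
Sunday 12:30 end J2 → 0
Peak is 3, at Sunday 04:00 (J4, J5, J6).

3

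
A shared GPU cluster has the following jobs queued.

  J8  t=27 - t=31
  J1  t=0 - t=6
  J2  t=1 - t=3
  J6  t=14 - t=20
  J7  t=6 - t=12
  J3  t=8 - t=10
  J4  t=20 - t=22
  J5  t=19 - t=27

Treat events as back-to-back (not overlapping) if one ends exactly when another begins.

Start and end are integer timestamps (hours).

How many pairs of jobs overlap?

4

Two intervals overlap when each starts before the other ends.
Sorted by start: J1, J2, J7, J3, J6, J5, J4, J8.
J2 starts before J1 ends → J1 and J2 overlap.
J7 starts exactly when J1 ends (back-to-back, no overlap), so nothing later overlaps J1 either.
J7 starts after J2 ends, so nothing later overlaps J2 either.
J3 starts before J7 ends → J7 and J3 overlap.
J6 starts after J7 ends, so nothing later overlaps J7 either.
J6 starts after J3 ends, so nothing later overlaps J3 either.
J5 starts before J6 ends → J6 and J5 overlap.
J4 starts exactly when J6 ends (back-to-back, no overlap), so nothing later overlaps J6 either.
J4 starts before J5 ends → J5 and J4 overlap.
J8 starts exactly when J5 ends (back-to-back, no overlap).
J8 starts after J4 ends.
Overlapping pairs: J1 & J2, J3 & J7, J4 & J5, J5 & J6 — 4 in total.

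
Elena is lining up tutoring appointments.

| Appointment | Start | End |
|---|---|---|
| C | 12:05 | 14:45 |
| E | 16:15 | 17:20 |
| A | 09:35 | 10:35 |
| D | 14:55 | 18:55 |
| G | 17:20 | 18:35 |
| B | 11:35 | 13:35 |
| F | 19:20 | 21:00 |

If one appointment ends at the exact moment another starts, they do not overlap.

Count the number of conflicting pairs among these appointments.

Sorted by start: A, B, C, D, E, G, F.
B starts after A ends — done with A.
C starts before B ends → B and C overlap.
D starts after B ends — done with B.
D starts after C ends — done with C.
E starts before D ends → D and E overlap.
G starts before D ends → D and G overlap.
F starts after D ends.
G starts exactly when E ends (back-to-back, no overlap) — done with E.
F starts after G ends.
Overlapping pairs: B & C, D & E, D & G — 3 in total.

3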